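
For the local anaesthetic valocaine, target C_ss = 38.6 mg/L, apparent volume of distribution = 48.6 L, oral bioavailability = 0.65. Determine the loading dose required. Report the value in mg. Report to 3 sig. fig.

LD = Css × Vd / F = 38.6 × 48.6 / 0.65 = 2886 mg

2890 mg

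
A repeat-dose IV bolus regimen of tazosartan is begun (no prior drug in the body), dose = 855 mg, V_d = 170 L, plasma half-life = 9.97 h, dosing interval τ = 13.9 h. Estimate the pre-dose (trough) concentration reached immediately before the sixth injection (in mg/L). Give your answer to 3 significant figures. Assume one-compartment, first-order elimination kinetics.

C₀ per dose = Dose / Vd = 855 / 170 = 5.029 mg/L
k = ln2 / t½ = 0.693147 / 9.97 = 0.06952 h⁻¹
Fraction remaining after one interval: r = e^(−kτ) = e^(−0.06952 × 13.9) = 0.3805
Before dose 6, 5 doses have been given (aged 1τ, 2τ, 3τ, 4τ, 5τ).
C_trough = C₀ × (r + r² + … + r^5) = C₀ × r(1−r^5)/(1−r)
        = 5.029 × 0.3805 × (1 − 0.007976) / (1 − 0.3805) = 3.064 mg/L

3.06 mg/L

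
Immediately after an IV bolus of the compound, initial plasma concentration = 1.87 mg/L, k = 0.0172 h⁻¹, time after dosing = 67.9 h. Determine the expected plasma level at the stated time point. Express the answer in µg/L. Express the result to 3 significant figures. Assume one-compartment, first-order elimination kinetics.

C = C₀ · e^(−k·t) = 1.870 × e^(−0.01720 × 67.9)
  = 1.870 × 0.3110 = 0.5816 mg/L
Convert: 0.5816 mg/L × 1000 = 581.6 µg/L

582 µg/L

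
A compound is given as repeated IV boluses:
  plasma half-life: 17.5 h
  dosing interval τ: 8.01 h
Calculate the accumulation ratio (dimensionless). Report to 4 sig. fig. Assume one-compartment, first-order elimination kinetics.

k = ln2 / t½ = 0.693147 / 17.5 = 0.03961 h⁻¹
e^(−kτ) = e^(−0.03961 × 8.01) = 0.7281
Accumulation ratio R = 1 / (1 − e^(−kτ)) = 1 / (1 − 0.7281) = 3.678

3.678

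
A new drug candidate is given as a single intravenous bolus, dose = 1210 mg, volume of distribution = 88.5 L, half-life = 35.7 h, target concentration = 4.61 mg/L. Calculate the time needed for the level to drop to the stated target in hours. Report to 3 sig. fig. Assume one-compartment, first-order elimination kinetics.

C₀ = Dose / Vd = 1210 / 88.5 = 13.67 mg/L
k = ln2 / t½ = 0.693147 / 35.7 = 0.01942 h⁻¹
t = ln(C₀ / C) / k = ln(13.67 / 4.61) / 0.01942
  = ln(2.965) / 0.01942 = 1.087 / 0.01942 = 55.97 h

56.0 h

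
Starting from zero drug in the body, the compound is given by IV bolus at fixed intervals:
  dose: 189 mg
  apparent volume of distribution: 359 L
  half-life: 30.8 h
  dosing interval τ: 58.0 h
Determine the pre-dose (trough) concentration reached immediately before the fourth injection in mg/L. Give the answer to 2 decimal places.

C₀ per dose = Dose / Vd = 189 / 359 = 0.5265 mg/L
k = ln2 / t½ = 0.693147 / 30.8 = 0.02250 h⁻¹
Fraction remaining after one interval: r = e^(−kτ) = e^(−0.02250 × 58.0) = 0.2712
Before dose 4, 3 doses have been given (aged 1τ, 2τ, 3τ).
C_trough = C₀ × (r + r² + … + r^3) = C₀ × r(1−r^3)/(1−r)
        = 0.5265 × 0.2712 × (1 − 0.01995) / (1 − 0.2712) = 0.1920 mg/L

0.19 mg/L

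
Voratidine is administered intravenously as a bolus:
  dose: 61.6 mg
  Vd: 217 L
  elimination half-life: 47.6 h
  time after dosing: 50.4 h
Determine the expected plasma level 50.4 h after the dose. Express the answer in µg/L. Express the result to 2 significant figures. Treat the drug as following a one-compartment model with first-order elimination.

C₀ = Dose / Vd = 61.60 / 217 = 0.2839 mg/L
k = ln2 / t½ = 0.693147 / 47.6 = 0.01456 h⁻¹
C = C₀ · e^(−k·t) = 0.2839 × e^(−0.01456 × 50.4)
  = 0.2839 × 0.4801 = 0.1363 mg/L
Convert: 0.1363 mg/L × 1000 = 136.3 µg/L

140 µg/L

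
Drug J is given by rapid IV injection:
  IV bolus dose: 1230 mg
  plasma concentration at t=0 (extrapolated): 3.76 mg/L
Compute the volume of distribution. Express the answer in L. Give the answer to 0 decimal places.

Vd = Dose / C₀ = 1230 / 3.76 = 327.1 L

327 L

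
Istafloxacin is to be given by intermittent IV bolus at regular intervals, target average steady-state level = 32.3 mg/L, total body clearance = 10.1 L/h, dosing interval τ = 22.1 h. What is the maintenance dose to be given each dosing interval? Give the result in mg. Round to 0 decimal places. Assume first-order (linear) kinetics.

At steady state, Dose/τ = Css × CL.
Dose = Css × CL × τ = 32.3 × 10.10 × 22.1 = 7210 mg

7210 mg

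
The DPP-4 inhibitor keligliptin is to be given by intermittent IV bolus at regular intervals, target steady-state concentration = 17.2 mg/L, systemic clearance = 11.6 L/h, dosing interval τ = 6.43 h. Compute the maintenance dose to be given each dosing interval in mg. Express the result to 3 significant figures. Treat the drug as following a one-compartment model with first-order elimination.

At steady state, Dose/τ = Css × CL.
Dose = Css × CL × τ = 17.2 × 11.60 × 6.43 = 1283 mg

1280 mg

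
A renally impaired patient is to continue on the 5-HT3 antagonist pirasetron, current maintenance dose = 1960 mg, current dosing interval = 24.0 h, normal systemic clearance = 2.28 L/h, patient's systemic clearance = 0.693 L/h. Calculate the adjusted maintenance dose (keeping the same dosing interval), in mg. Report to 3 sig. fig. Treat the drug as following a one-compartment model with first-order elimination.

596 mg

To keep the same average steady-state level, dosing rate must scale with clearance.
CL ratio = 0.693 / 2.28 = 0.3039
New dose (same interval) = 1960 × 0.3039 = 595.6 mg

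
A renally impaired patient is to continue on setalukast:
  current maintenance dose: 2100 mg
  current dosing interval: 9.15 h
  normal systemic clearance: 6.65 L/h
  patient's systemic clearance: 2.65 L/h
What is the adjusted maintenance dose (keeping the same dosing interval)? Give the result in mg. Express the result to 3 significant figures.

To keep the same average steady-state level, dosing rate must scale with clearance.
CL ratio = 2.65 / 6.65 = 0.3985
New dose (same interval) = 2100 × 0.3985 = 836.9 mg

837 mg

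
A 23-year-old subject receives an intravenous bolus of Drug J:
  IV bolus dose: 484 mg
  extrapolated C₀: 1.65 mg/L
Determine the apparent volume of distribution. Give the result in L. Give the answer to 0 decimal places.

293 L

Vd = Dose / C₀ = 484.0 / 1.65 = 293.3 L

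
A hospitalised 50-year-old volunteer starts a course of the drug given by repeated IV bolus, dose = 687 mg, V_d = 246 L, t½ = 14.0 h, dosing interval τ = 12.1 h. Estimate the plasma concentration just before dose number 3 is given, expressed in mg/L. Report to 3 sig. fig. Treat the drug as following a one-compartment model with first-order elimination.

2.38 mg/L

C₀ per dose = Dose / Vd = 687 / 246 = 2.793 mg/L
k = ln2 / t½ = 0.693147 / 14.0 = 0.04951 h⁻¹
Fraction remaining after one interval: r = e^(−kτ) = e^(−0.04951 × 12.1) = 0.5493
Before dose 3, 2 doses have been given (aged 1τ, 2τ).
C_trough = C₀ × (r + r²) = 2.793 × (0.5493 + 0.3017) = 2.377 mg/L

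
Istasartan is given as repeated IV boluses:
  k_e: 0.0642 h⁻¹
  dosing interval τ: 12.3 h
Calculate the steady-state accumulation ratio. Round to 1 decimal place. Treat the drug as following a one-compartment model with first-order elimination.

1.8

e^(−kτ) = e^(−0.06420 × 12.3) = 0.4540
Accumulation ratio R = 1 / (1 − e^(−kτ)) = 1 / (1 − 0.4540) = 1.832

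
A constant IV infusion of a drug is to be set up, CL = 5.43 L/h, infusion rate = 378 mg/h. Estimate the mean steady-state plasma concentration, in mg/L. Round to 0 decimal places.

70 mg/L

At steady state Css = R₀ / CL = 378 / 5.430 = 69.61 mg/L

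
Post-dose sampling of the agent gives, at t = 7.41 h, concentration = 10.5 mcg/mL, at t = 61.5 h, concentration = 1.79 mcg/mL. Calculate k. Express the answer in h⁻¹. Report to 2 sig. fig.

0.033 h⁻¹

k = ln(C₁/C₂) / (t₂ − t₁) = ln(10.5/1.79) / (61.5 − 7.41)
  = 1.769 / 54.09 = 0.03270 h⁻¹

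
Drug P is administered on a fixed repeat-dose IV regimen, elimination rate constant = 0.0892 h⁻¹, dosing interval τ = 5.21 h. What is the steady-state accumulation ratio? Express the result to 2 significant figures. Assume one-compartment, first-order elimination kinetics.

2.7

e^(−kτ) = e^(−0.08920 × 5.21) = 0.6283
Accumulation ratio R = 1 / (1 − e^(−kτ)) = 1 / (1 − 0.6283) = 2.690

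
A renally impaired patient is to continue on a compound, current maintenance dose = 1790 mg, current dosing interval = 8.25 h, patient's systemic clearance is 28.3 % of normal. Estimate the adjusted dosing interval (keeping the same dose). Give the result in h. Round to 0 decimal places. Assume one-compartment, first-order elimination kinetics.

To keep the same average steady-state level, dosing rate must scale with clearance.
CL ratio = 28.3 / 100 = 0.2830
New interval (same dose) = 8.25 / 0.2830 = 29.15 h

29 h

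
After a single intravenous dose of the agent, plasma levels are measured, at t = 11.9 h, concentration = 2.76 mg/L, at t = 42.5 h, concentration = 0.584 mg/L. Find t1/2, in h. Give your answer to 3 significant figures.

13.7 h

k = ln(C₁/C₂) / (t₂ − t₁) = ln(2.76/0.584) / (42.5 − 11.9)
  = 1.553 / 30.60 = 0.05075 h⁻¹
t½ = ln2 / k = 0.693147 / 0.05075 = 13.66 h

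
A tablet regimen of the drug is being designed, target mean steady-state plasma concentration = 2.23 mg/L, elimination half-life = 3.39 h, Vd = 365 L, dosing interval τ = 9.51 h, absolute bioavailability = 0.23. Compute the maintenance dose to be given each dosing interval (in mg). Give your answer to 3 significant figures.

6880 mg

k = ln2 / t½ = 0.693147 / 3.39 = 0.2045 h⁻¹
CL = k × Vd = 0.2045 × 365 = 74.64 L/h
At steady state, F × (Dose/τ) = Css × CL.
Dose = Css × CL × τ / F = 2.23 × 74.64 × 9.51 / 0.23 = 6882 mg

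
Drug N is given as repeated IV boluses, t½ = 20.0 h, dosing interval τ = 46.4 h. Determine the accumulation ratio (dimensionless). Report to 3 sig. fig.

1.25

k = ln2 / t½ = 0.693147 / 20.0 = 0.03466 h⁻¹
e^(−kτ) = e^(−0.03466 × 46.4) = 0.2002
Accumulation ratio R = 1 / (1 − e^(−kτ)) = 1 / (1 − 0.2002) = 1.250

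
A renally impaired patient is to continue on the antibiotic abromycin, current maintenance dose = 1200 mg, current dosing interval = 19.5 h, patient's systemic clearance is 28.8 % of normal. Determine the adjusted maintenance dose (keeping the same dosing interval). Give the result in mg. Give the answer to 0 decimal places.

To keep the same average steady-state level, dosing rate must scale with clearance.
CL ratio = 28.8 / 100 = 0.2880
New dose (same interval) = 1200 × 0.2880 = 345.6 mg

346 mg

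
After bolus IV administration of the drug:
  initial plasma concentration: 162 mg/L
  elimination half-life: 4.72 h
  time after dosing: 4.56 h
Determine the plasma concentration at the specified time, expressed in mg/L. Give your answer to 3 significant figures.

k = ln2 / t½ = 0.693147 / 4.72 = 0.1469 h⁻¹
C = C₀ · e^(−k·t) = 162.0 × e^(−0.1469 × 4.56)
  = 162.0 × 0.5118 = 82.91 mg/L

82.9 mg/L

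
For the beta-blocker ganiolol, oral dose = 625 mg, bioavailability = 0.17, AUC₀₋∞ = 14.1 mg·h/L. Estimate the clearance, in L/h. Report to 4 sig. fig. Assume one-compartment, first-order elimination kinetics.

7.535 L/h

CL = F·Dose / AUC = 0.17 × 625 / 14.1 = 7.535 L/h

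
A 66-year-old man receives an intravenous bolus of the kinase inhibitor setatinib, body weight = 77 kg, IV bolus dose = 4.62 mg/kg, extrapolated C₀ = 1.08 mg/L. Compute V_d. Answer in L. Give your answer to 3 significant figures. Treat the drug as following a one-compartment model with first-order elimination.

Dose = 4.62 × 77 = 355.7 mg
Vd = Dose / C₀ = 355.7 / 1.08 = 329.4 L

329 L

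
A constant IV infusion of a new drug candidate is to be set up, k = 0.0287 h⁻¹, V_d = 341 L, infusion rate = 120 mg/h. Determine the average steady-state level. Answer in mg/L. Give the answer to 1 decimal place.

CL = k × Vd = 0.02870 × 341 = 9.787 L/h
At steady state Css = R₀ / CL = 120 / 9.787 = 12.26 mg/L

12.3 mg/L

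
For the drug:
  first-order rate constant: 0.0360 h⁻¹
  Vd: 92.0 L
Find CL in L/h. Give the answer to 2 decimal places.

3.31 L/h

CL = k × Vd = 0.0360 × 92.0 = 3.312 L/h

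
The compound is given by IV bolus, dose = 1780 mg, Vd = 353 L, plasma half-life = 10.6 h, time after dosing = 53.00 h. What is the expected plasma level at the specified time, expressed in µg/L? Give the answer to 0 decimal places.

C₀ = Dose / Vd = 1780 / 353 = 5.042 mg/L
k = ln2 / t½ = 0.693147 / 10.6 = 0.06539 h⁻¹
t / t½ = 53.00 / 10.6 = 5 half-lives
C = C₀ × (1/2)^5 = 5.042 × 0.03125 = 0.1576 mg/L
Convert: 0.1576 mg/L × 1000 = 157.6 µg/L

158 µg/L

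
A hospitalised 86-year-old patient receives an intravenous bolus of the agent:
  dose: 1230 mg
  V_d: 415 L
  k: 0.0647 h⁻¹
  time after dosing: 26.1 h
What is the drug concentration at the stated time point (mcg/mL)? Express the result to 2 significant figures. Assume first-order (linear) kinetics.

C₀ = Dose / Vd = 1230 / 415 = 2.964 mg/L
C = C₀ · e^(−k·t) = 2.964 × e^(−0.06470 × 26.1)
  = 2.964 × 0.1848 = 0.5477 mg/L
(0.5477 mg/L = 0.5477 mcg/mL)

0.55 mcg/mL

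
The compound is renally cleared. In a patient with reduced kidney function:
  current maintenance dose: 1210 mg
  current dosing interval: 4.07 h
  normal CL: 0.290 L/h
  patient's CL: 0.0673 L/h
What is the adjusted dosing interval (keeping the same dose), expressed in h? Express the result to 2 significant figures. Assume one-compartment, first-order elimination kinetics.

18 h

To keep the same average steady-state level, dosing rate must scale with clearance.
CL ratio = 0.0673 / 0.290 = 0.2321
New interval (same dose) = 4.07 / 0.2321 = 17.54 h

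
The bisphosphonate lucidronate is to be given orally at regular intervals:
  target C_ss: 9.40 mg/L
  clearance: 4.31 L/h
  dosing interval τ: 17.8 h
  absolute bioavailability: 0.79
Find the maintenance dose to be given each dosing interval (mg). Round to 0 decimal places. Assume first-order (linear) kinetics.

913 mg

At steady state, F × (Dose/τ) = Css × CL.
Dose = Css × CL × τ / F = 9.40 × 4.310 × 17.8 / 0.79 = 912.8 mg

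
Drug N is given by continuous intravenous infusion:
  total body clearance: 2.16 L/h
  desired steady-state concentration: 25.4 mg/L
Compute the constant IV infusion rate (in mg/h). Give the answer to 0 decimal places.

55 mg/h

At steady state, infusion rate R₀ = Css × CL = 25.4 × 2.160 = 54.86 mg/h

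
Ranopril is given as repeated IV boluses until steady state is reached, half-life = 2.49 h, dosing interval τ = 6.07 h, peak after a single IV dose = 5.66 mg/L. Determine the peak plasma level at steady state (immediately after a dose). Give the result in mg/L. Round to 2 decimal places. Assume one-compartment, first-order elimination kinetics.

k = ln2 / t½ = 0.693147 / 2.49 = 0.2784 h⁻¹
e^(−kτ) = e^(−0.2784 × 6.07) = 0.1845
Accumulation ratio R = 1 / (1 − e^(−kτ)) = 1 / (1 − 0.1845) = 1.226
Steady-state peak = C₀ × R = 5.66 × 1.226 = 6.939 mg/L

6.94 mg/L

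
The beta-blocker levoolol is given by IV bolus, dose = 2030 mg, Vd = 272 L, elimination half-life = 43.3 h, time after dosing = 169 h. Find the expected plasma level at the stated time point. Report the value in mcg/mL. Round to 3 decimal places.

0.499 mcg/mL

C₀ = Dose / Vd = 2030 / 272 = 7.463 mg/L
k = ln2 / t½ = 0.693147 / 43.3 = 0.01601 h⁻¹
C = C₀ · e^(−k·t) = 7.463 × e^(−0.01601 × 169)
  = 7.463 × 0.06682 = 0.4987 mg/L
(0.4987 mg/L = 0.4987 mcg/mL)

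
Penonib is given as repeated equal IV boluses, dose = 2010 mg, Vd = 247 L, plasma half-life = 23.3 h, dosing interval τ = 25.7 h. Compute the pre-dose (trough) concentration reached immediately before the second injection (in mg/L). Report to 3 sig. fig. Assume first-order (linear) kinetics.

3.79 mg/L

C₀ per dose = Dose / Vd = 2010 / 247 = 8.138 mg/L
k = ln2 / t½ = 0.693147 / 23.3 = 0.02975 h⁻¹
Fraction remaining after one interval: r = e^(−kτ) = e^(−0.02975 × 25.7) = 0.4655
Before dose 2, 1 dose has been given (aged 1τ).
C_trough = C₀ × r = 8.138 × 0.4655 = 3.788 mg/L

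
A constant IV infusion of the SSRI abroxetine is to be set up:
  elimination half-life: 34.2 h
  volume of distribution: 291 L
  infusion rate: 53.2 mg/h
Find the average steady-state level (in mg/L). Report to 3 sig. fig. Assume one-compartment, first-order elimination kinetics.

9.02 mg/L

k = ln2 / t½ = 0.693147 / 34.2 = 0.02027 h⁻¹
CL = k × Vd = 0.02027 × 291 = 5.899 L/h
At steady state Css = R₀ / CL = 53.2 / 5.899 = 9.018 mg/L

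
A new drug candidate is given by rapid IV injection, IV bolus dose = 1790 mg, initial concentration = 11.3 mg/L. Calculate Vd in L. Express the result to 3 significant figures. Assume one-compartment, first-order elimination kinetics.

158 L

Vd = Dose / C₀ = 1790 / 11.3 = 158.4 L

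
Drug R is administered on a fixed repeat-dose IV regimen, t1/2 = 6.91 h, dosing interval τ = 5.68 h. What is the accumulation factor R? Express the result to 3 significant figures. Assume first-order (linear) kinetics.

2.30

k = ln2 / t½ = 0.693147 / 6.91 = 0.1003 h⁻¹
e^(−kτ) = e^(−0.1003 × 5.68) = 0.5657
Accumulation ratio R = 1 / (1 − e^(−kτ)) = 1 / (1 − 0.5657) = 2.303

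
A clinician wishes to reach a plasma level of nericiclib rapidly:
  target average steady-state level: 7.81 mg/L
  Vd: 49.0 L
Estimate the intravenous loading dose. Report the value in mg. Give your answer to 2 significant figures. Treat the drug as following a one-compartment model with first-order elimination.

LD = Css × Vd = 7.81 × 49.0 = 382.7 mg

380 mg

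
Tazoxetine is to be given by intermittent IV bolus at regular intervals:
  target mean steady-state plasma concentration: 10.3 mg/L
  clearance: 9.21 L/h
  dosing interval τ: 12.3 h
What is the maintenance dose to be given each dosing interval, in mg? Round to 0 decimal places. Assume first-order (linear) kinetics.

1167 mg

At steady state, Dose/τ = Css × CL.
Dose = Css × CL × τ = 10.3 × 9.210 × 12.3 = 1167 mg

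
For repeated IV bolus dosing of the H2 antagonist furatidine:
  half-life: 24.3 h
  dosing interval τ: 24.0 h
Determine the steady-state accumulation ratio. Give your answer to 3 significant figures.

2.02

k = ln2 / t½ = 0.693147 / 24.3 = 0.02852 h⁻¹
e^(−kτ) = e^(−0.02852 × 24.0) = 0.5044
Accumulation ratio R = 1 / (1 − e^(−kτ)) = 1 / (1 − 0.5044) = 2.018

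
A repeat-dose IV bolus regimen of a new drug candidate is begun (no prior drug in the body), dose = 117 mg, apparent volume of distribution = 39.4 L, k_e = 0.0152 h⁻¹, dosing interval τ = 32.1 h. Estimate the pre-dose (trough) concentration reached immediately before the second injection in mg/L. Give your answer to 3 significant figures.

C₀ per dose = Dose / Vd = 117 / 39.4 = 2.970 mg/L
Fraction remaining after one interval: r = e^(−kτ) = e^(−0.01520 × 32.1) = 0.6139
Before dose 2, 1 dose has been given (aged 1τ).
C_trough = C₀ × r = 2.970 × 0.6139 = 1.823 mg/L

1.82 mg/L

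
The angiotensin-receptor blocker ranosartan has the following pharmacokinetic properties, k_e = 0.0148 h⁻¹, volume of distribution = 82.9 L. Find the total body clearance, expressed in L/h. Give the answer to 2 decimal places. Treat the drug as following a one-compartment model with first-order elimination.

CL = k × Vd = 0.0148 × 82.9 = 1.227 L/h

1.23 L/h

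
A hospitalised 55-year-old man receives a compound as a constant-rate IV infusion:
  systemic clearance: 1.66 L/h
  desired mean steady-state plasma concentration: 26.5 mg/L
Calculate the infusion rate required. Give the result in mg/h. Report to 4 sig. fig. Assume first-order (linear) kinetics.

43.99 mg/h

At steady state, infusion rate R₀ = Css × CL = 26.5 × 1.660 = 43.99 mg/h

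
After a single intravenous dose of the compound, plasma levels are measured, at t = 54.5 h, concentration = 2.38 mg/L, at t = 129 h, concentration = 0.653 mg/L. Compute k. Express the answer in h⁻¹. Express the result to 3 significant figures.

k = ln(C₁/C₂) / (t₂ − t₁) = ln(2.38/0.653) / (129 − 54.5)
  = 1.293 / 74.50 = 0.01736 h⁻¹

0.0174 h⁻¹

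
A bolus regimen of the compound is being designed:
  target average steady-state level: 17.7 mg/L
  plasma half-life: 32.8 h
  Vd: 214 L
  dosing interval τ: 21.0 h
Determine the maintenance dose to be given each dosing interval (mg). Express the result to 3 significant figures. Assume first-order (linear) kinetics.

1680 mg

k = ln2 / t½ = 0.693147 / 32.8 = 0.02113 h⁻¹
CL = k × Vd = 0.02113 × 214 = 4.522 L/h
At steady state, Dose/τ = Css × CL.
Dose = Css × CL × τ = 17.7 × 4.522 × 21.0 = 1681 mg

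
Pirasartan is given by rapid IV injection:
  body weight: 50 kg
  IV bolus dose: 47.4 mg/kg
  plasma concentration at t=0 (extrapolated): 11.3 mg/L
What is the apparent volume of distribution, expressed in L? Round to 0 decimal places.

210 L

Dose = 47.4 × 50 = 2370 mg
Vd = Dose / C₀ = 2370 / 11.3 = 209.7 L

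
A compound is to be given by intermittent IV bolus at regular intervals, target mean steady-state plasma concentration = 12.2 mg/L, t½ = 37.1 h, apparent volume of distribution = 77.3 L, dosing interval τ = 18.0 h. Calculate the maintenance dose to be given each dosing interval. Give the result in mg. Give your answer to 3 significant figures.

k = ln2 / t½ = 0.693147 / 37.1 = 0.01868 h⁻¹
CL = k × Vd = 0.01868 × 77.3 = 1.444 L/h
At steady state, Dose/τ = Css × CL.
Dose = Css × CL × τ = 12.2 × 1.444 × 18.0 = 317.1 mg

317 mg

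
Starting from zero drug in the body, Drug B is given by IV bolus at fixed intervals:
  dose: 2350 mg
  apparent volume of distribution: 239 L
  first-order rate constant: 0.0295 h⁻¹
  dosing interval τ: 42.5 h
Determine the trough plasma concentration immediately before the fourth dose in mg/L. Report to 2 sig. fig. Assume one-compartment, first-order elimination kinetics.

C₀ per dose = Dose / Vd = 2350 / 239 = 9.833 mg/L
Fraction remaining after one interval: r = e^(−kτ) = e^(−0.02950 × 42.5) = 0.2854
Before dose 4, 3 doses have been given (aged 1τ, 2τ, 3τ).
C_trough = C₀ × (r + r² + … + r^3) = C₀ × r(1−r^3)/(1−r)
        = 9.833 × 0.2854 × (1 − 0.02325) / (1 − 0.2854) = 3.836 mg/L

3.8 mg/L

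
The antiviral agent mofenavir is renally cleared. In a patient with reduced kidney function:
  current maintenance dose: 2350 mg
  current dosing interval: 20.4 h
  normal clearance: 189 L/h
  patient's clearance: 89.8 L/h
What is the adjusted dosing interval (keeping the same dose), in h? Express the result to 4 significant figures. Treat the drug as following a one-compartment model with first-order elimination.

42.94 h

To keep the same average steady-state level, dosing rate must scale with clearance.
CL ratio = 89.8 / 189 = 0.4751
New interval (same dose) = 20.4 / 0.4751 = 42.94 h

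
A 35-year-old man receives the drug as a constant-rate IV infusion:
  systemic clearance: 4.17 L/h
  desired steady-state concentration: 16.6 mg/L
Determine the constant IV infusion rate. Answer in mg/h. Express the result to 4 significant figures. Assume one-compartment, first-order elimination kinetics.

69.22 mg/h

At steady state, infusion rate R₀ = Css × CL = 16.6 × 4.170 = 69.22 mg/h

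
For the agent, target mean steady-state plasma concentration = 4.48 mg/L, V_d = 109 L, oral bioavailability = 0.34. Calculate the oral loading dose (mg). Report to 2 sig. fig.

1400 mg

LD = Css × Vd / F = 4.48 × 109 / 0.34 = 1436 mg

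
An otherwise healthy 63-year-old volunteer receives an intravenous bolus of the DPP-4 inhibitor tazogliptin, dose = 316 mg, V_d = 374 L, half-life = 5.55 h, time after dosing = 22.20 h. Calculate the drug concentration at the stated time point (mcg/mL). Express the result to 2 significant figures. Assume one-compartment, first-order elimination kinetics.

C₀ = Dose / Vd = 316.0 / 374 = 0.8449 mg/L
k = ln2 / t½ = 0.693147 / 5.55 = 0.1249 h⁻¹
t / t½ = 22.20 / 5.55 = 4 half-lives
C = C₀ × (1/2)^4 = 0.8449 × 0.06250 = 0.05281 mg/L
(0.05281 mg/L = 0.05281 mcg/mL)

0.053 mcg/mL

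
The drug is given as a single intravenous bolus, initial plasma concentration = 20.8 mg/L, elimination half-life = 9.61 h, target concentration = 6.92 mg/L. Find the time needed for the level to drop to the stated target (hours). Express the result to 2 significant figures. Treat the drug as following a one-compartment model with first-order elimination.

15 h

k = ln2 / t½ = 0.693147 / 9.61 = 0.07213 h⁻¹
t = ln(C₀ / C) / k = ln(20.80 / 6.92) / 0.07213
  = ln(3.006) / 0.07213 = 1.101 / 0.07213 = 15.26 h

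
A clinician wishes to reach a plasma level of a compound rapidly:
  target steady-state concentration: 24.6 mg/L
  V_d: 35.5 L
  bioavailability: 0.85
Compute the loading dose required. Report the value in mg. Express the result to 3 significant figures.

1030 mg

LD = Css × Vd / F = 24.6 × 35.5 / 0.85 = 1027 mg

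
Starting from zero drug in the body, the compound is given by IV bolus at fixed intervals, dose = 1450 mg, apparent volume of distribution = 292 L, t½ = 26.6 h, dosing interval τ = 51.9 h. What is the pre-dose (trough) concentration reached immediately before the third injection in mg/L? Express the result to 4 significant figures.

1.616 mg/L

C₀ per dose = Dose / Vd = 1450 / 292 = 4.966 mg/L
k = ln2 / t½ = 0.693147 / 26.6 = 0.02606 h⁻¹
Fraction remaining after one interval: r = e^(−kτ) = e^(−0.02606 × 51.9) = 0.2586
Before dose 3, 2 doses have been given (aged 1τ, 2τ).
C_trough = C₀ × (r + r²) = 4.966 × (0.2586 + 0.06687) = 1.616 mg/L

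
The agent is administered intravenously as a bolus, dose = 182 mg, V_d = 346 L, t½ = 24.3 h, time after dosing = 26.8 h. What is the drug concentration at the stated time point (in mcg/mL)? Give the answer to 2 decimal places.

0.24 mcg/mL

C₀ = Dose / Vd = 182.0 / 346 = 0.5260 mg/L
k = ln2 / t½ = 0.693147 / 24.3 = 0.02852 h⁻¹
C = C₀ · e^(−k·t) = 0.5260 × e^(−0.02852 × 26.8)
  = 0.5260 × 0.4656 = 0.2449 mg/L
(0.2449 mg/L = 0.2449 mcg/mL)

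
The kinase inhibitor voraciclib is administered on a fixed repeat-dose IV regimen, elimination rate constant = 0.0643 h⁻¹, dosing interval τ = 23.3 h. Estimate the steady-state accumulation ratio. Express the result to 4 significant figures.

e^(−kτ) = e^(−0.06430 × 23.3) = 0.2235
Accumulation ratio R = 1 / (1 − e^(−kτ)) = 1 / (1 − 0.2235) = 1.288

1.288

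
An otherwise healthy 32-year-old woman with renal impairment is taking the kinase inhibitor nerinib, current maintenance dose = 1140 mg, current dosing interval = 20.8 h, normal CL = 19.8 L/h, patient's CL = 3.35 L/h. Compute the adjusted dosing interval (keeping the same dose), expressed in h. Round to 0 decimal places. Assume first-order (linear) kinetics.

123 h

To keep the same average steady-state level, dosing rate must scale with clearance.
CL ratio = 3.35 / 19.8 = 0.1692
New interval (same dose) = 20.8 / 0.1692 = 122.9 h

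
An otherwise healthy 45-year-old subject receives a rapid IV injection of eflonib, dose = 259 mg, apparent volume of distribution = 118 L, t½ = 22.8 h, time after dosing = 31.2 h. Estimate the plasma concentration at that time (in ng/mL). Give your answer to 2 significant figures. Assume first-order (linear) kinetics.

850 ng/mL

C₀ = Dose / Vd = 259.0 / 118 = 2.195 mg/L
k = ln2 / t½ = 0.693147 / 22.8 = 0.03040 h⁻¹
C = C₀ · e^(−k·t) = 2.195 × e^(−0.03040 × 31.2)
  = 2.195 × 0.3873 = 0.8501 mg/L
Convert: 0.8501 mg/L × 1000 = 850.1 ng/mL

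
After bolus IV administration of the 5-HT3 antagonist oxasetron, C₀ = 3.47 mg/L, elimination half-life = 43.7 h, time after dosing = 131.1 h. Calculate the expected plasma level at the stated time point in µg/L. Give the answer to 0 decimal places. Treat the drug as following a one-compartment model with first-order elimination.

k = ln2 / t½ = 0.693147 / 43.7 = 0.01586 h⁻¹
t / t½ = 131.1 / 43.7 = 3 half-lives
C = C₀ × (1/2)^3 = 3.470 × 0.1250 = 0.4338 mg/L
Convert: 0.4338 mg/L × 1000 = 433.8 µg/L

434 µg/L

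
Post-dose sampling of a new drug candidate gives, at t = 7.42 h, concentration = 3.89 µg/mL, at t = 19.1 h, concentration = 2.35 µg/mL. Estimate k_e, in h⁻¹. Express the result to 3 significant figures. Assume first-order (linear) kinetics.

k = ln(C₁/C₂) / (t₂ − t₁) = ln(3.89/2.35) / (19.1 − 7.42)
  = 0.5040 / 11.68 = 0.04315 h⁻¹

0.0432 h⁻¹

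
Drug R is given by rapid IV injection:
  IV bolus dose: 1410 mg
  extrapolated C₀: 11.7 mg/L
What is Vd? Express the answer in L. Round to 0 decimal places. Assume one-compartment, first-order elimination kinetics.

121 L

Vd = Dose / C₀ = 1410 / 11.7 = 120.5 L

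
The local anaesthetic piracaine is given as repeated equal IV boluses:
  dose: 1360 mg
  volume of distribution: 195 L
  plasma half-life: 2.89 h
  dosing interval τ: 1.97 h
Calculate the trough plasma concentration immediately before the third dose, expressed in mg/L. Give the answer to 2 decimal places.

C₀ per dose = Dose / Vd = 1360 / 195 = 6.974 mg/L
k = ln2 / t½ = 0.693147 / 2.89 = 0.2398 h⁻¹
Fraction remaining after one interval: r = e^(−kτ) = e^(−0.2398 × 1.97) = 0.6235
Before dose 3, 2 doses have been given (aged 1τ, 2τ).
C_trough = C₀ × (r + r²) = 6.974 × (0.6235 + 0.3888) = 7.060 mg/L

7.06 mg/L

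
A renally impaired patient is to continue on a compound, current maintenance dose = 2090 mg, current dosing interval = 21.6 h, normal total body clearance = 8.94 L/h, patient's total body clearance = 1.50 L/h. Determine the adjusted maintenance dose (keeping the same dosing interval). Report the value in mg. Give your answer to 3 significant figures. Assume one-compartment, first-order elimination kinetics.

To keep the same average steady-state level, dosing rate must scale with clearance.
CL ratio = 1.50 / 8.94 = 0.1678
New dose (same interval) = 2090 × 0.1678 = 350.7 mg

351 mg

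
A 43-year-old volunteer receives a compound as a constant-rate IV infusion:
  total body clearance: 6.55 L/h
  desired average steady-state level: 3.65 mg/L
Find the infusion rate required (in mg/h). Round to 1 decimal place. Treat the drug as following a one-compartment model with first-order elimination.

23.9 mg/h

At steady state, infusion rate R₀ = Css × CL = 3.65 × 6.550 = 23.91 mg/h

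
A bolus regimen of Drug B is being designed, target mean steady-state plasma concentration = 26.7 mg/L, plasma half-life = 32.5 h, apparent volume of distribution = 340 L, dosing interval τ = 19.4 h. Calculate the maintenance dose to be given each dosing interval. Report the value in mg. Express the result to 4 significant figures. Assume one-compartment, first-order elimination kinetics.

3756 mg

k = ln2 / t½ = 0.693147 / 32.5 = 0.02133 h⁻¹
CL = k × Vd = 0.02133 × 340 = 7.252 L/h
At steady state, Dose/τ = Css × CL.
Dose = Css × CL × τ = 26.7 × 7.252 × 19.4 = 3756 mg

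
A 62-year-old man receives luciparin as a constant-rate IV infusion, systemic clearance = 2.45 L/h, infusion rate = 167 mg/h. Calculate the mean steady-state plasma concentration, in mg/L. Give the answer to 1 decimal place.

68.2 mg/L

At steady state Css = R₀ / CL = 167 / 2.450 = 68.16 mg/L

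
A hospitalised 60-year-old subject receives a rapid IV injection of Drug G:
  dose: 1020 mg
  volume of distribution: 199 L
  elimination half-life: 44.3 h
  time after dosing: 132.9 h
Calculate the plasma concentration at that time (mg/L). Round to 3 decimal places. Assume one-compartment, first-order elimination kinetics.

C₀ = Dose / Vd = 1020 / 199 = 5.126 mg/L
k = ln2 / t½ = 0.693147 / 44.3 = 0.01565 h⁻¹
t / t½ = 132.9 / 44.3 = 3 half-lives
C = C₀ × (1/2)^3 = 5.126 × 0.1250 = 0.6408 mg/L

0.641 mg/L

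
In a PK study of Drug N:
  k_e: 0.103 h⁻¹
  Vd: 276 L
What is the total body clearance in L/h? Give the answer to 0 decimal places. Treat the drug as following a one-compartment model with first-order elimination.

CL = k × Vd = 0.103 × 276 = 28.43 L/h

28 L/h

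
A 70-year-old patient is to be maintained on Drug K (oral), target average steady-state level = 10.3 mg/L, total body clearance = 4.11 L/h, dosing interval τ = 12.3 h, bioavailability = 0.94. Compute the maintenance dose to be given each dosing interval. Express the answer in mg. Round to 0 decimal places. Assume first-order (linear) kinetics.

554 mg

At steady state, F × (Dose/τ) = Css × CL.
Dose = Css × CL × τ / F = 10.3 × 4.110 × 12.3 / 0.94 = 553.9 mg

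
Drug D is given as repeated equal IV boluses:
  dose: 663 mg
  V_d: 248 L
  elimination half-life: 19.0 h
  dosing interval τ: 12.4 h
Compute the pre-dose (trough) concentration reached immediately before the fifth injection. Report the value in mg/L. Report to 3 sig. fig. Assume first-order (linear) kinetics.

3.91 mg/L

C₀ per dose = Dose / Vd = 663 / 248 = 2.673 mg/L
k = ln2 / t½ = 0.693147 / 19.0 = 0.03648 h⁻¹
Fraction remaining after one interval: r = e^(−kτ) = e^(−0.03648 × 12.4) = 0.6361
Before dose 5, 4 doses have been given (aged 1τ, 2τ, 3τ, 4τ).
C_trough = C₀ × (r + r² + … + r^4) = C₀ × r(1−r^4)/(1−r)
        = 2.673 × 0.6361 × (1 − 0.1637) / (1 − 0.6361) = 3.908 mg/L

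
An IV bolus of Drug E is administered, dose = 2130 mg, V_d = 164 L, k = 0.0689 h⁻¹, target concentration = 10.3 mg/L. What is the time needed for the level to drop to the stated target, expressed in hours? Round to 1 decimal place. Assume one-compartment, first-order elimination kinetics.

3.4 h

C₀ = Dose / Vd = 2130 / 164 = 12.99 mg/L
t = ln(C₀ / C) / k = ln(12.99 / 10.3) / 0.06890
  = ln(1.261) / 0.06890 = 0.2319 / 0.06890 = 3.366 h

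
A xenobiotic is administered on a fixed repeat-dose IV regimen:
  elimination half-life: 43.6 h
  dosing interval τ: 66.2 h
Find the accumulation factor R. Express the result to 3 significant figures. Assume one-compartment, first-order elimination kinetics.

k = ln2 / t½ = 0.693147 / 43.6 = 0.01590 h⁻¹
e^(−kτ) = e^(−0.01590 × 66.2) = 0.3490
Accumulation ratio R = 1 / (1 − e^(−kτ)) = 1 / (1 − 0.3490) = 1.536

1.54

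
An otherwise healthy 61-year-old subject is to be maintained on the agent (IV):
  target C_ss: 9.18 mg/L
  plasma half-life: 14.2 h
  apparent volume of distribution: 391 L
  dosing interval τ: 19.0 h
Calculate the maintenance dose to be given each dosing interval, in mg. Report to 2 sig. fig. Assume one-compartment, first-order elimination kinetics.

3300 mg

k = ln2 / t½ = 0.693147 / 14.2 = 0.04881 h⁻¹
CL = k × Vd = 0.04881 × 391 = 19.08 L/h
At steady state, Dose/τ = Css × CL.
Dose = Css × CL × τ = 9.18 × 19.08 × 19.0 = 3328 mg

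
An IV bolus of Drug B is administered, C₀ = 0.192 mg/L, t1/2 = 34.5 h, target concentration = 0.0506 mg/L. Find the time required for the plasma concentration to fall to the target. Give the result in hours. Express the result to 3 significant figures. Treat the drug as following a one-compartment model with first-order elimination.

k = ln2 / t½ = 0.693147 / 34.5 = 0.02009 h⁻¹
t = ln(C₀ / C) / k = ln(0.1920 / 0.0506) / 0.02009
  = ln(3.794) / 0.02009 = 1.333 / 0.02009 = 66.35 h

66.4 h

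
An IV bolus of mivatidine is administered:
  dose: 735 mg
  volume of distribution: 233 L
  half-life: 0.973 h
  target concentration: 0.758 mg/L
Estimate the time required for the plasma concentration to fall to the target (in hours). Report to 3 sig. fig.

C₀ = Dose / Vd = 735.0 / 233 = 3.155 mg/L
k = ln2 / t½ = 0.693147 / 0.973 = 0.7124 h⁻¹
t = ln(C₀ / C) / k = ln(3.155 / 0.758) / 0.7124
  = ln(4.162) / 0.7124 = 1.426 / 0.7124 = 2.002 h

2.00 h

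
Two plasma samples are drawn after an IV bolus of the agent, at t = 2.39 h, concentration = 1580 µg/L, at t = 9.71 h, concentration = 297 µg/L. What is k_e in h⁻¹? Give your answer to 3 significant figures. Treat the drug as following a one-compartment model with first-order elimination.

k = ln(C₁/C₂) / (t₂ − t₁) = ln(1580/297) / (9.71 − 2.39)
  = 1.671 / 7.320 = 0.2283 h⁻¹

0.228 h⁻¹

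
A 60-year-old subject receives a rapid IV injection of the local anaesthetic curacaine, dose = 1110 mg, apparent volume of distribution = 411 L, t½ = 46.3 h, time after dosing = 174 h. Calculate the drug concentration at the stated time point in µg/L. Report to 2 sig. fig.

C₀ = Dose / Vd = 1110 / 411 = 2.701 mg/L
k = ln2 / t½ = 0.693147 / 46.3 = 0.01497 h⁻¹
C = C₀ · e^(−k·t) = 2.701 × e^(−0.01497 × 174)
  = 2.701 × 0.07392 = 0.1997 mg/L
Convert: 0.1997 mg/L × 1000 = 199.7 µg/L

200 µg/L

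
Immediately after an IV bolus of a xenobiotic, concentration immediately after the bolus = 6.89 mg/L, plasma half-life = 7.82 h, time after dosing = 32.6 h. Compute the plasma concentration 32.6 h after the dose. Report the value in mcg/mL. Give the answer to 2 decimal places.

0.38 mcg/mL

k = ln2 / t½ = 0.693147 / 7.82 = 0.08864 h⁻¹
C = C₀ · e^(−k·t) = 6.890 × e^(−0.08864 × 32.6)
  = 6.890 × 0.05559 = 0.3830 mg/L
(0.3830 mg/L = 0.3830 mcg/mL)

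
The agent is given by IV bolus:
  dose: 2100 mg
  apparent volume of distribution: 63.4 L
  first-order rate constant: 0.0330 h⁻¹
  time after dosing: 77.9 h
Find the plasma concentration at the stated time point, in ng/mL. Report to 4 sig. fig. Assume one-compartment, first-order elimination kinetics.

C₀ = Dose / Vd = 2100 / 63.4 = 33.12 mg/L
C = C₀ · e^(−k·t) = 33.12 × e^(−0.03300 × 77.9)
  = 33.12 × 0.07648 = 2.533 mg/L
Convert: 2.533 mg/L × 1000 = 2533 ng/mL

2533 ng/mL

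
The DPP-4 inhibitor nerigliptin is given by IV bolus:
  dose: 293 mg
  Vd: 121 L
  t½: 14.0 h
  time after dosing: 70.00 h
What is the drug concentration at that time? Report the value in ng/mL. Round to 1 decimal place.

75.7 ng/mL

C₀ = Dose / Vd = 293.0 / 121 = 2.421 mg/L
k = ln2 / t½ = 0.693147 / 14.0 = 0.04951 h⁻¹
t / t½ = 70.00 / 14.0 = 5 half-lives
C = C₀ × (1/2)^5 = 2.421 × 0.03125 = 0.07566 mg/L
Convert: 0.07566 mg/L × 1000 = 75.66 ng/mL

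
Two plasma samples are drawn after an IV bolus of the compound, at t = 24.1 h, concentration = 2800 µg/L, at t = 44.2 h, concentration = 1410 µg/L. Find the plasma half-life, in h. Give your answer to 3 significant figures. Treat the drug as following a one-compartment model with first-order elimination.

k = ln(C₁/C₂) / (t₂ − t₁) = ln(2800/1410) / (44.2 − 24.1)
  = 0.6860 / 20.10 = 0.03413 h⁻¹
t½ = ln2 / k = 0.693147 / 0.03413 = 20.31 h

20.3 h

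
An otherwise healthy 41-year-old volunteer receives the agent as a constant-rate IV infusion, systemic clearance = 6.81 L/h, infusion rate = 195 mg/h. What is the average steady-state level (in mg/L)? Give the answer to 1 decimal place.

At steady state Css = R₀ / CL = 195 / 6.810 = 28.63 mg/L

28.6 mg/L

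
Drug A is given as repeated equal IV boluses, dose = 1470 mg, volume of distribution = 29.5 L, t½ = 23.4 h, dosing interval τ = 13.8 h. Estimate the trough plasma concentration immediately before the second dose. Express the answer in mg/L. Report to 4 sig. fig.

C₀ per dose = Dose / Vd = 1470 / 29.5 = 49.83 mg/L
k = ln2 / t½ = 0.693147 / 23.4 = 0.02962 h⁻¹
Fraction remaining after one interval: r = e^(−kτ) = e^(−0.02962 × 13.8) = 0.6645
Before dose 2, 1 dose has been given (aged 1τ).
C_trough = C₀ × r = 49.83 × 0.6645 = 33.11 mg/L

33.11 mg/L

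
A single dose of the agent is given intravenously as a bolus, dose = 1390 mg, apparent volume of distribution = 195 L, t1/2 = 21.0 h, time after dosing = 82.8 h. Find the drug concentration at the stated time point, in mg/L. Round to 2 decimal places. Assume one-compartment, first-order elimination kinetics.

0.46 mg/L

C₀ = Dose / Vd = 1390 / 195 = 7.128 mg/L
k = ln2 / t½ = 0.693147 / 21.0 = 0.03301 h⁻¹
C = C₀ · e^(−k·t) = 7.128 × e^(−0.03301 × 82.8)
  = 7.128 × 0.06501 = 0.4634 mg/L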